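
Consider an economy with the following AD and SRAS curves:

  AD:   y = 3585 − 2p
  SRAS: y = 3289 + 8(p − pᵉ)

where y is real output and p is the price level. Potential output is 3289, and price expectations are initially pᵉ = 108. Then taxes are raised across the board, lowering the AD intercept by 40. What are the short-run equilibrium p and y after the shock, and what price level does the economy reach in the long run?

Short run: p = 112, y = 3321. Long run: p = 128.

AD shifts left: new AD is y = 3545 − 2p. With pᵉ = 108, SRAS is y = 2425 + 8p.
Short run: 3545 − 2p = 2425 + 8p gives 1120 = 10p, so p = 112 and y = 3545 − 2·112 = 3321.
y = 3321 is above potential 3289; expectations adjust and SRAS shifts left until y = 3289.
Long run: on the new AD curve, 3289 = 3545 − 2p gives p = 128.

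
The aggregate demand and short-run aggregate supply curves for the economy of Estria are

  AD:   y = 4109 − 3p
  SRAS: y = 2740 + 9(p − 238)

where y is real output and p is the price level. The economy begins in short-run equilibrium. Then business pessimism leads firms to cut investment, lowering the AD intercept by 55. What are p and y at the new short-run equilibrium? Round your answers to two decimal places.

p = 288.00, y = 3190.00

This is a negative demand shock: AD shifts left.
New AD: y = 4054 − 3p.
SRAS can be written y = 598 + 9p.
Set AD = SRAS: 4054 − 3p = 598 + 9p, so 3456 = 12p and p = 288.00.
Substituting into AD, y = 3190.00.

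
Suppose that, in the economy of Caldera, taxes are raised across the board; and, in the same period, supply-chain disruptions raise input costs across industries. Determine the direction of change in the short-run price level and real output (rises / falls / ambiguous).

The first event is a negative demand shock: AD shifts left, which by itself pushes P down and Y down.
The second is an adverse supply shock: SRAS shifts left, which by itself pushes P up and Y down.
The two shocks push P in opposite directions, so the effect on P is ambiguous. Both shocks push Y down, so Y falls.

Price level: ambiguous; output: falls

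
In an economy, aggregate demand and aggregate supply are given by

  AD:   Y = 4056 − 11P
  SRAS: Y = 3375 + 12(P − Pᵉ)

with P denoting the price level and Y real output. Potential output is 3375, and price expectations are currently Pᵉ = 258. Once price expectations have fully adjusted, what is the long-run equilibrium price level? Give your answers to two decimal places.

Long-run P = 61.91

Short run: with Pᵉ = 258, SRAS is Y = 279 + 12P. Setting AD = SRAS gives 3777 = 23P, so P = 164.22 and Y = 4056 − 11P = 2249.61.
Output 2249.61 is below potential 3375, so over time expected prices fall and SRAS shifts right until Y returns to 3375.
Long run: Y = 3375 on the AD curve gives 3375 = 4056 − 11P, so P = 61.91.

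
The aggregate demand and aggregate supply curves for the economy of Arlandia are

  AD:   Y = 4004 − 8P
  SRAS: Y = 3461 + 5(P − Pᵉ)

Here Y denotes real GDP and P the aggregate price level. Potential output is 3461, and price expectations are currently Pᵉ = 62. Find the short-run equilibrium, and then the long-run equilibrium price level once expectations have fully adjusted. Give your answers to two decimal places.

Short run: P = 65.62, Y = 3479.08. Long run: P = 67.88.

Short run: with Pᵉ = 62, SRAS is Y = 3151 + 5P. Setting AD = SRAS gives 853 = 13P, so P = 65.62 and Y = 4004 − 8P = 3479.08.
Output 3479.08 is above potential 3461, so over time expected prices rise and SRAS shifts left until Y returns to 3461.
Long run: Y = 3461 on the AD curve gives 3461 = 4004 − 8P, so P = 67.88.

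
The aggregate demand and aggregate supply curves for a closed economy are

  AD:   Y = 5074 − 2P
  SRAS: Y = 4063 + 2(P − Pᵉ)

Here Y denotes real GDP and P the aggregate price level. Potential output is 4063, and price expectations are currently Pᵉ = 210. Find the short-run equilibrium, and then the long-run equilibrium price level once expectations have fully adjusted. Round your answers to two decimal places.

Short run: P = 357.75, Y = 4358.50. Long run: P = 505.50.

Short run: with Pᵉ = 210, SRAS is Y = 3643 + 2P. Setting AD = SRAS gives 1431 = 4P, so P = 357.75 and Y = 5074 − 2P = 4358.50.
Output 4358.50 is above potential 4063, so over time expected prices rise and SRAS shifts left until Y returns to 4063.
Long run: Y = 4063 on the AD curve gives 4063 = 5074 − 2P, so P = 505.50.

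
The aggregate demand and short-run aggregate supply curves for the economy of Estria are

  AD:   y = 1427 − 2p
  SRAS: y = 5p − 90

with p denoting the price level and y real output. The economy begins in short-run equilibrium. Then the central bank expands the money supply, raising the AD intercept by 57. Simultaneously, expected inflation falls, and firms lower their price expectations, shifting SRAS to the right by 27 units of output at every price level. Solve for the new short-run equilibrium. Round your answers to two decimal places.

After both shocks: AD is y = 1484 − 2p and SRAS is y = 5p − 63.
Setting them equal: 1547 = 7p, so p = 221.00.
Substituting into AD, y = 1042.00.

p = 221.00, y = 1042.00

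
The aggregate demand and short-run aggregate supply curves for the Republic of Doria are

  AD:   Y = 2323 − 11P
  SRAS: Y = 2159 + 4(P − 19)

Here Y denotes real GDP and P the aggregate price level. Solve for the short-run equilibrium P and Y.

Write SRAS as Y = 2159 + 4P − 76 = 2083 + 4P.
Set AD = SRAS: 2323 − 11P = 2083 + 4P, so 240 = 15P and P = 16.
Then Y = 2323 − 11·16 = 2147.

P = 16, Y = 2147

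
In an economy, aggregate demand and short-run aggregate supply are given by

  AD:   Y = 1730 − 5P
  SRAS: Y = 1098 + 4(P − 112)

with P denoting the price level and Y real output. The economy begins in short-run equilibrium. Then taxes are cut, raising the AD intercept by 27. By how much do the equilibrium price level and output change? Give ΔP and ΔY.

This is a positive demand shock: AD shifts right.
New AD: Y = 1757 − 5P.
SRAS can be written Y = 650 + 4P.
Set AD = SRAS: 1757 − 5P = 650 + 4P, so 1107 = 9P and P = 123.
Y = 1757 − 5·123 = 1142.
Initially P = 120, Y = 1130, so ΔP = +3 and ΔY = +12.

ΔP = +3, ΔY = +12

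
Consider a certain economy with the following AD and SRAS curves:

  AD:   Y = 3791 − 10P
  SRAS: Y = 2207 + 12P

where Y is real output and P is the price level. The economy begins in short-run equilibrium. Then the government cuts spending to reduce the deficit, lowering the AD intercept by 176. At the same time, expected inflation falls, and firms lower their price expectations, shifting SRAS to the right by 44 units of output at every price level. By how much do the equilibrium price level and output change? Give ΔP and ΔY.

ΔP = -10, ΔY = -76

After both shocks: AD is Y = 3615 − 10P and SRAS is Y = 2251 + 12P.
Setting them equal: 1364 = 22P, so P = 62.
Y = 3615 − 10·62 = 2995.
Initially P = 72, Y = 3071, so ΔP = -10 and ΔY = -76.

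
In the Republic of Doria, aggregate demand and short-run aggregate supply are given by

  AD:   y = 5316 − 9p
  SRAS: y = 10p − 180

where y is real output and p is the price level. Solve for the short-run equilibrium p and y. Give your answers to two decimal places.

Set AD = SRAS: 5316 − 9p = 10p − 180, so 5496 = 19p and p = 289.26.
Substituting into AD, y = 5316 − 9p = 2712.63.

p = 289.26, y = 2712.63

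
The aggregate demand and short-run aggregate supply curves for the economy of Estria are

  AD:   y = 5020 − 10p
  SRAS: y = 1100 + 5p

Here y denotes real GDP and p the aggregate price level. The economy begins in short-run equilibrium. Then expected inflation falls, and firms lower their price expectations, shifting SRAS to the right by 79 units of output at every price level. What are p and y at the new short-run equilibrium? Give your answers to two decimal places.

p = 256.07, y = 2459.33

This is a positive supply shock: SRAS shifts right.
New SRAS: y = 1179 + 5p.
Set AD = SRAS: 5020 − 10p = 1179 + 5p, so 3841 = 15p and p = 256.07.
Substituting into AD, y = 2459.33.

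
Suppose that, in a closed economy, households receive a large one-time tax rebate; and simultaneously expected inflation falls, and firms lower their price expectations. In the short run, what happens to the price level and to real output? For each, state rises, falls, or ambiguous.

The first event is a positive demand shock: AD shifts right, which by itself pushes P up and Y up.
The second is a favourable supply shock: SRAS shifts right, which by itself pushes P down and Y up.
The two shocks push P in opposite directions, so the effect on P is ambiguous. Both shocks push Y up, so Y rises.

Price level: ambiguous; output: rises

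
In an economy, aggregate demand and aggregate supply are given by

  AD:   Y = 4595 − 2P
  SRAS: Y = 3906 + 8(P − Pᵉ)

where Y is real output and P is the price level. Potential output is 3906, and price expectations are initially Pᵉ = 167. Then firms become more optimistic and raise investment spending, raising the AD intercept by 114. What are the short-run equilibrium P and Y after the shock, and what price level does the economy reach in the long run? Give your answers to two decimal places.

Short run: P = 213.90, Y = 4281.20. Long run: P = 401.50.

AD shifts right: new AD is Y = 4709 − 2P. With Pᵉ = 167, SRAS is Y = 2570 + 8P.
Short run: 4709 − 2P = 2570 + 8P gives 2139 = 10P, so P = 213.90 and Y = 4709 − 2P = 4281.20.
Y = 4281.20 is above potential 3906; expectations adjust and SRAS shifts left until Y = 3906.
Long run: on the new AD curve, 3906 = 4709 − 2P gives P = 401.50.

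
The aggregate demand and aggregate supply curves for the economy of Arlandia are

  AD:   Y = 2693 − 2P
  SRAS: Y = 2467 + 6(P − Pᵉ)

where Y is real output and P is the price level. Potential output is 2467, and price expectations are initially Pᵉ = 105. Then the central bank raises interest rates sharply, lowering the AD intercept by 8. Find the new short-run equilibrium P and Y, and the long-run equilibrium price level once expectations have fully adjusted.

Short run: P = 106, Y = 2473. Long run: P = 109.

AD shifts left: new AD is Y = 2685 − 2P. With Pᵉ = 105, SRAS is Y = 1837 + 6P.
Short run: 2685 − 2P = 1837 + 6P gives 848 = 8P, so P = 106 and Y = 2685 − 2·106 = 2473.
Y = 2473 is above potential 2467; expectations adjust and SRAS shifts left until Y = 2467.
Long run: on the new AD curve, 2467 = 2685 − 2P gives P = 109.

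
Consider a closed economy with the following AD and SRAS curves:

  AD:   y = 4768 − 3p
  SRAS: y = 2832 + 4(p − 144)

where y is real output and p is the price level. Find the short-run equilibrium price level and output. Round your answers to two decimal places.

Write SRAS as y = 2832 + 4p − 576 = 2256 + 4p.
Set AD = SRAS: 4768 − 3p = 2256 + 4p, so 2512 = 7p and p = 358.86.
Substituting into AD, y = 4768 − 3p = 3691.43.

p = 358.86, y = 3691.43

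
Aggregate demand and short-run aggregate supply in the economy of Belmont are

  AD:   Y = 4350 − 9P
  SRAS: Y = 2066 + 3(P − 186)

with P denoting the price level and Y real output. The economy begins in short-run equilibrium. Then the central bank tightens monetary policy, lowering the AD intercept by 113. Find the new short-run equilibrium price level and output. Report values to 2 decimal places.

P = 227.42, Y = 2190.25

This is a negative demand shock: AD shifts left.
New AD: Y = 4237 − 9P.
SRAS can be written Y = 1508 + 3P.
Set AD = SRAS: 4237 − 9P = 1508 + 3P, so 2729 = 12P and P = 227.42.
Substituting into AD, Y = 2190.25.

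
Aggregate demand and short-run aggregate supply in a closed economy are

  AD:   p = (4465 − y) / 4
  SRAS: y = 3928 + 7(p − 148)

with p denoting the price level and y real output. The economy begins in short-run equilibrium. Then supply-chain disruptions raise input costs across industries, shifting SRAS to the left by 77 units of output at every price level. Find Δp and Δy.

Δp = +7, Δy = -28

This is a negative supply shock: SRAS shifts left.
New SRAS: y = 2815 + 7p.
Set AD = SRAS: 4465 − 4p = 2815 + 7p, so 1650 = 11p and p = 150.
y = 4465 − 4·150 = 3865.
Initially p = 143, y = 3893, so Δp = +7 and Δy = -28.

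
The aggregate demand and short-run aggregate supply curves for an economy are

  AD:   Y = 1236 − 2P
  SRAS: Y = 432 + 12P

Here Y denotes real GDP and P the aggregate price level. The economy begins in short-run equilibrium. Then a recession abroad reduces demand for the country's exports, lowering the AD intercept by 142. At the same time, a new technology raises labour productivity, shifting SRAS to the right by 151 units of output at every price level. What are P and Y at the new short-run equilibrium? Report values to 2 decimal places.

P = 36.50, Y = 1021.00

After both shocks: AD is Y = 1094 − 2P and SRAS is Y = 583 + 12P.
Setting them equal: 511 = 14P, so P = 36.50.
Substituting into AD, Y = 1021.00.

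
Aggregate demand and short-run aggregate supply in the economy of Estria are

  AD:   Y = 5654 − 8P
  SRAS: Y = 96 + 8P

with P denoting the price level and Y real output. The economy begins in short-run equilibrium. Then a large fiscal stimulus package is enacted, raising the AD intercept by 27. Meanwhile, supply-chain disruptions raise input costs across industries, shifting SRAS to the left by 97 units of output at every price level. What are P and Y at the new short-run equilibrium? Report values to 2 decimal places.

After both shocks: AD is Y = 5681 − 8P and SRAS is Y = 8P − 1.
Setting them equal: 5682 = 16P, so P = 355.13.
Substituting into AD, Y = 2840.00.

P = 355.13, Y = 2840.00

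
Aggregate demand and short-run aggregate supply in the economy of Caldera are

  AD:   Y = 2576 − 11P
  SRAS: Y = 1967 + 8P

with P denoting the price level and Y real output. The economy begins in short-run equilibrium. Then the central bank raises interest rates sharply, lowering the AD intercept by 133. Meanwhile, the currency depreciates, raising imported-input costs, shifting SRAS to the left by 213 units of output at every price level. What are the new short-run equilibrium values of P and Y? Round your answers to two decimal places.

P = 36.26, Y = 2044.11

After both shocks: AD is Y = 2443 − 11P and SRAS is Y = 1754 + 8P.
Setting them equal: 689 = 19P, so P = 36.26.
Substituting into AD, Y = 2044.11.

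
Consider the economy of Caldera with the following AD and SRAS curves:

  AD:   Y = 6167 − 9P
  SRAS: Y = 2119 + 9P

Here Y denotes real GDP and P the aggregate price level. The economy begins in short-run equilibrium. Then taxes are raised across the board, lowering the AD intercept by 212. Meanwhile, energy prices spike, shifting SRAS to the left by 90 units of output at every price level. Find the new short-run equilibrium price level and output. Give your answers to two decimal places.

After both shocks: AD is Y = 5955 − 9P and SRAS is Y = 2029 + 9P.
Setting them equal: 3926 = 18P, so P = 218.11.
Substituting into AD, Y = 3992.00.

P = 218.11, Y = 3992.00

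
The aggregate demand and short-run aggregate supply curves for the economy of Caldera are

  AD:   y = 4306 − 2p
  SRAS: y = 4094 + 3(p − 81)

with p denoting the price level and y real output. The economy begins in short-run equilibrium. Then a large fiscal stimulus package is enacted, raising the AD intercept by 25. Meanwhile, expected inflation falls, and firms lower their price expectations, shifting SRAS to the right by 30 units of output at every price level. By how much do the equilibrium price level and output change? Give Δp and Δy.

Δp = -1, Δy = +27

After both shocks: AD is y = 4331 − 2p and SRAS is y = 3881 + 3p.
Setting them equal: 450 = 5p, so p = 90.
y = 4331 − 2·90 = 4151.
Initially p = 91, y = 4124, so Δp = -1 and Δy = +27.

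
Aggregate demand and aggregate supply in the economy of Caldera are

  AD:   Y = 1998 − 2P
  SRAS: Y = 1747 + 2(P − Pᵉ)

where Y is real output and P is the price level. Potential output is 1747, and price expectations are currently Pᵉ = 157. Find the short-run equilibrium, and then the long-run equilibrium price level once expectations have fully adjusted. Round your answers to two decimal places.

Short run: with Pᵉ = 157, SRAS is Y = 1433 + 2P. Setting AD = SRAS gives 565 = 4P, so P = 141.25 and Y = 1998 − 2P = 1715.50.
Output 1715.50 is below potential 1747, so over time expected prices fall and SRAS shifts right until Y returns to 1747.
Long run: Y = 1747 on the AD curve gives 1747 = 1998 − 2P, so P = 125.50.

Short run: P = 141.25, Y = 1715.50. Long run: P = 125.50.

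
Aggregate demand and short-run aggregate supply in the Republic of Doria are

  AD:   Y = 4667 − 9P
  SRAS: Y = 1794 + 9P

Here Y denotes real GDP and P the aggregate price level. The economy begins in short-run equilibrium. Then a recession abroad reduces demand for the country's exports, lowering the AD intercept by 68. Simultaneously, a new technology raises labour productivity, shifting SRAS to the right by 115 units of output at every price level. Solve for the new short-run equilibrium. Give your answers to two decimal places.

P = 149.44, Y = 3254.00

After both shocks: AD is Y = 4599 − 9P and SRAS is Y = 1909 + 9P.
Setting them equal: 2690 = 18P, so P = 149.44.
Substituting into AD, Y = 3254.00.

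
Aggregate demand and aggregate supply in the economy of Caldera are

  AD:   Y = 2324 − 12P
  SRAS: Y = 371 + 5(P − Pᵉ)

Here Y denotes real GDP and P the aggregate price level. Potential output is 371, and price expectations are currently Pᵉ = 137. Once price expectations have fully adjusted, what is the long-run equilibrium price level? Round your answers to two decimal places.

Short run: with Pᵉ = 137, SRAS is Y = 5P − 314. Setting AD = SRAS gives 2638 = 17P, so P = 155.18 and Y = 2324 − 12P = 461.88.
Output 461.88 is above potential 371, so over time expected prices rise and SRAS shifts left until Y returns to 371.
Long run: Y = 371 on the AD curve gives 371 = 2324 − 12P, so P = 162.75.

Long-run P = 162.75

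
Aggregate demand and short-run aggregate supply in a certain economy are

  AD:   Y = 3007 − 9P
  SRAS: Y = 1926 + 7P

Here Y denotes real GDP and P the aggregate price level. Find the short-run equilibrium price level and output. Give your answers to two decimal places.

Set AD = SRAS: 3007 − 9P = 1926 + 7P, so 1081 = 16P and P = 67.56.
Substituting into AD, Y = 3007 − 9P = 2398.94.

P = 67.56, Y = 2398.94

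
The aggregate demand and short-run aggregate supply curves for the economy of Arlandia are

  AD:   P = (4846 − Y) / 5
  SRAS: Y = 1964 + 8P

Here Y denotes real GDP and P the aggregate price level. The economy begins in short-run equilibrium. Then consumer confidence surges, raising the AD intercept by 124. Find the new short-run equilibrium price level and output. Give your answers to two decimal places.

P = 231.23, Y = 3813.85

This is a positive demand shock: AD shifts right.
New AD: Y = 4970 − 5P.
Set AD = SRAS: 4970 − 5P = 1964 + 8P, so 3006 = 13P and P = 231.23.
Substituting into AD, Y = 3813.85.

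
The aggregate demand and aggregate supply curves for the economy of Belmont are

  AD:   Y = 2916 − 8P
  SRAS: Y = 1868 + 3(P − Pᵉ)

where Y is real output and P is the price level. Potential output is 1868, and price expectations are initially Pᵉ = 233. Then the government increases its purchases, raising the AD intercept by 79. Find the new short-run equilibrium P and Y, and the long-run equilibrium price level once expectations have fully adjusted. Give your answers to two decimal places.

Short run: P = 166.00, Y = 1667.00. Long run: P = 140.88.

AD shifts right: new AD is Y = 2995 − 8P. With Pᵉ = 233, SRAS is Y = 1169 + 3P.
Short run: 2995 − 8P = 1169 + 3P gives 1826 = 11P, so P = 166.00 and Y = 2995 − 8P = 1667.00.
Y = 1667.00 is below potential 1868; expectations adjust and SRAS shifts right until Y = 1868.
Long run: on the new AD curve, 1868 = 2995 − 8P gives P = 140.88.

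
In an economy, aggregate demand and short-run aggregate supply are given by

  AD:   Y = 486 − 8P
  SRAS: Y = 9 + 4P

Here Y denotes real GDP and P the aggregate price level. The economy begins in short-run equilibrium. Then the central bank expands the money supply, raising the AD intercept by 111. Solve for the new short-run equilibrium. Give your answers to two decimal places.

This is a positive demand shock: AD shifts right.
New AD: Y = 597 − 8P.
Set AD = SRAS: 597 − 8P = 9 + 4P, so 588 = 12P and P = 49.00.
Substituting into AD, Y = 205.00.

P = 49.00, Y = 205.00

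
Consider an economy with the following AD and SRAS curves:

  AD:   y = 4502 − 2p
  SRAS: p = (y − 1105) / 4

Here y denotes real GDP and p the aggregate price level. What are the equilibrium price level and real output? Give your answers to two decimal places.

Rearrange SRAS to y = 1105 + 4p.
Set AD = SRAS: 4502 − 2p = 1105 + 4p, so 3397 = 6p and p = 566.17.
Substituting into AD, y = 4502 − 2p = 3369.67.

p = 566.17, y = 3369.67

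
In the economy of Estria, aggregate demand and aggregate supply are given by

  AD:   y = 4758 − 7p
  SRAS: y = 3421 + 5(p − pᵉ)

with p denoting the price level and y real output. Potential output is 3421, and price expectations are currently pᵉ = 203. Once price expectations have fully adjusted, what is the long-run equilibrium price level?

Long-run p = 191

Short run: with pᵉ = 203, SRAS is y = 2406 + 5p. Setting AD = SRAS gives 2352 = 12p, so p = 196 and y = 4758 − 7·196 = 3386.
Output 3386 is below potential 3421, so over time expected prices fall and SRAS shifts right until y returns to 3421.
Long run: y = 3421 on the AD curve gives 3421 = 4758 − 7p, so p = 191.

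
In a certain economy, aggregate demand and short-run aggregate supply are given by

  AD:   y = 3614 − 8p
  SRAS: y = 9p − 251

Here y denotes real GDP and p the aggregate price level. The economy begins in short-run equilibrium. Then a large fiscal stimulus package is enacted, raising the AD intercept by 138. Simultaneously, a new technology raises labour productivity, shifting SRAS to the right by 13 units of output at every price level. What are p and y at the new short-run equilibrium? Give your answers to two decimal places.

p = 234.71, y = 1874.35

After both shocks: AD is y = 3752 − 8p and SRAS is y = 9p − 238.
Setting them equal: 3990 = 17p, so p = 234.71.
Substituting into AD, y = 1874.35.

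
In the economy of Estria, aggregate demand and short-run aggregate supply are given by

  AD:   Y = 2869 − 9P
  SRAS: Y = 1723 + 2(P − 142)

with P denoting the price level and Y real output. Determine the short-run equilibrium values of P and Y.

Write SRAS as Y = 1723 + 2P − 284 = 1439 + 2P.
Set AD = SRAS: 2869 − 9P = 1439 + 2P, so 1430 = 11P and P = 130.
Then Y = 2869 − 9·130 = 1699.

P = 130, Y = 1699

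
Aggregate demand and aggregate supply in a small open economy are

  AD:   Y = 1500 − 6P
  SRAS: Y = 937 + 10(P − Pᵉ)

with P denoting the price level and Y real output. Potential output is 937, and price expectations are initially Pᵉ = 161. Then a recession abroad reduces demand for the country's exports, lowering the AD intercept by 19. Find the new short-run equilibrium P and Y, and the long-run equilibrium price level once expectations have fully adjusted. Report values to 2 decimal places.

Short run: P = 134.63, Y = 673.25. Long run: P = 90.67.

AD shifts left: new AD is Y = 1481 − 6P. With Pᵉ = 161, SRAS is Y = 10P − 673.
Short run: 1481 − 6P = 10P − 673 gives 2154 = 16P, so P = 134.63 and Y = 1481 − 6P = 673.25.
Y = 673.25 is below potential 937; expectations adjust and SRAS shifts right until Y = 937.
Long run: on the new AD curve, 937 = 1481 − 6P gives P = 90.67.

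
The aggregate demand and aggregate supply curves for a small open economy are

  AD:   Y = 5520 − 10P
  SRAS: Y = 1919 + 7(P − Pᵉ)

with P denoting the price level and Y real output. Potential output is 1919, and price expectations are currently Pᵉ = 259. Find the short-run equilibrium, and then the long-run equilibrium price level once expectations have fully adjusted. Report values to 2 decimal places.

Short run: P = 318.47, Y = 2335.29. Long run: P = 360.10.

Short run: with Pᵉ = 259, SRAS is Y = 106 + 7P. Setting AD = SRAS gives 5414 = 17P, so P = 318.47 and Y = 5520 − 10P = 2335.29.
Output 2335.29 is above potential 1919, so over time expected prices rise and SRAS shifts left until Y returns to 1919.
Long run: Y = 1919 on the AD curve gives 1919 = 5520 − 10P, so P = 360.10.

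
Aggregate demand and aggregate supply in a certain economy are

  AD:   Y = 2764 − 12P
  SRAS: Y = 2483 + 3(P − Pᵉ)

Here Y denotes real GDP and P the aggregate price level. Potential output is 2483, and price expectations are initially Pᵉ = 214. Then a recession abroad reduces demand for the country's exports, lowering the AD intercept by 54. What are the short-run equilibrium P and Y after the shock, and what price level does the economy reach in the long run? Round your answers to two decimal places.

AD shifts left: new AD is Y = 2710 − 12P. With Pᵉ = 214, SRAS is Y = 1841 + 3P.
Short run: 2710 − 12P = 1841 + 3P gives 869 = 15P, so P = 57.93 and Y = 2710 − 12P = 2014.80.
Y = 2014.80 is below potential 2483; expectations adjust and SRAS shifts right until Y = 2483.
Long run: on the new AD curve, 2483 = 2710 − 12P gives P = 18.92.

Short run: P = 57.93, Y = 2014.80. Long run: P = 18.92.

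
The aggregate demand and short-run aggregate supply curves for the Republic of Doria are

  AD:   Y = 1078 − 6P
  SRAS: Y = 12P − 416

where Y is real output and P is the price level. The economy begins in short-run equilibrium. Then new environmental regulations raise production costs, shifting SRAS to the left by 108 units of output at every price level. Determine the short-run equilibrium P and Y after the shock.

P = 89, Y = 544

This is a negative supply shock: SRAS shifts left.
New SRAS: Y = 12P − 524.
Set AD = SRAS: 1078 − 6P = 12P − 524, so 1602 = 18P and P = 89.
Y = 1078 − 6·89 = 544.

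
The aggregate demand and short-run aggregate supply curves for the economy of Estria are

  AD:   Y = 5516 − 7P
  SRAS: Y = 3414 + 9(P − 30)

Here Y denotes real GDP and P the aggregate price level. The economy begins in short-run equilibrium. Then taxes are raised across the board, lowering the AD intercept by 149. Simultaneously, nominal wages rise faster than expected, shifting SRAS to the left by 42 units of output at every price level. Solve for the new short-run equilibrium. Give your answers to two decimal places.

P = 141.56, Y = 4376.06

After both shocks: AD is Y = 5367 − 7P and SRAS is Y = 3102 + 9P.
Setting them equal: 2265 = 16P, so P = 141.56.
Substituting into AD, Y = 4376.06.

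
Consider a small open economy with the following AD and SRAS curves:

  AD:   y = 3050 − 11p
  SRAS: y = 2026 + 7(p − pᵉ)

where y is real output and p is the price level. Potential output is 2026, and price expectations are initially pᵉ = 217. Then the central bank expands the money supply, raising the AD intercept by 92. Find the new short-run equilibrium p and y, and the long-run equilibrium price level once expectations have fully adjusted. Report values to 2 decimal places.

AD shifts right: new AD is y = 3142 − 11p. With pᵉ = 217, SRAS is y = 507 + 7p.
Short run: 3142 − 11p = 507 + 7p gives 2635 = 18p, so p = 146.39 and y = 3142 − 11p = 1531.72.
y = 1531.72 is below potential 2026; expectations adjust and SRAS shifts right until y = 2026.
Long run: on the new AD curve, 2026 = 3142 − 11p gives p = 101.45.

Short run: p = 146.39, y = 1531.72. Long run: p = 101.45.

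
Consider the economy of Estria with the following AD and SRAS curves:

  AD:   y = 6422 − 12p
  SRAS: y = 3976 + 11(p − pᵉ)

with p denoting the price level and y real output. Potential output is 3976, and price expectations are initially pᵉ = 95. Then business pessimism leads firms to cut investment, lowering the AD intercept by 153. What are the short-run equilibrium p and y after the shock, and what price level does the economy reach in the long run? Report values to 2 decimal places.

AD shifts left: new AD is y = 6269 − 12p. With pᵉ = 95, SRAS is y = 2931 + 11p.
Short run: 6269 − 12p = 2931 + 11p gives 3338 = 23p, so p = 145.13 and y = 6269 − 12p = 4527.43.
y = 4527.43 is above potential 3976; expectations adjust and SRAS shifts left until y = 3976.
Long run: on the new AD curve, 3976 = 6269 − 12p gives p = 191.08.

Short run: p = 145.13, y = 4527.43. Long run: p = 191.08.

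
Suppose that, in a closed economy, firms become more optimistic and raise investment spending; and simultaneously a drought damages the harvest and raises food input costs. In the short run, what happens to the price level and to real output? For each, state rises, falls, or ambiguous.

The first event is a positive demand shock: AD shifts right, which by itself pushes P up and Y up.
The second is an adverse supply shock: SRAS shifts left, which by itself pushes P up and Y down.
Both shocks push P up, so P rises. The two shocks push Y in opposite directions, so the effect on Y is ambiguous.

Price level: rises; output: ambiguous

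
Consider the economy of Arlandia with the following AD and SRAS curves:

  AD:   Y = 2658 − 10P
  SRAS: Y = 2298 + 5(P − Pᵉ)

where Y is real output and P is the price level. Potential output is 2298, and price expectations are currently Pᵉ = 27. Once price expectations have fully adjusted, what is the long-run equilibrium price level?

Long-run P = 36

Short run: with Pᵉ = 27, SRAS is Y = 2163 + 5P. Setting AD = SRAS gives 495 = 15P, so P = 33 and Y = 2658 − 10·33 = 2328.
Output 2328 is above potential 2298, so over time expected prices rise and SRAS shifts left until Y returns to 2298.
Long run: Y = 2298 on the AD curve gives 2298 = 2658 − 10P, so P = 36.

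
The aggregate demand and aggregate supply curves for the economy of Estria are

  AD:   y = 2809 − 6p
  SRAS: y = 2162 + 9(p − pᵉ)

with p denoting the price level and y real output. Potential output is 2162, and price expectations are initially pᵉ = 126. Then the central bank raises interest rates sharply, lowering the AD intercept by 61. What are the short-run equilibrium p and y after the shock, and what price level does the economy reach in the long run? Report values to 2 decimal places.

Short run: p = 114.67, y = 2060.00. Long run: p = 97.67.

AD shifts left: new AD is y = 2748 − 6p. With pᵉ = 126, SRAS is y = 1028 + 9p.
Short run: 2748 − 6p = 1028 + 9p gives 1720 = 15p, so p = 114.67 and y = 2748 − 6p = 2060.00.
y = 2060.00 is below potential 2162; expectations adjust and SRAS shifts right until y = 2162.
Long run: on the new AD curve, 2162 = 2748 − 6p gives p = 97.67.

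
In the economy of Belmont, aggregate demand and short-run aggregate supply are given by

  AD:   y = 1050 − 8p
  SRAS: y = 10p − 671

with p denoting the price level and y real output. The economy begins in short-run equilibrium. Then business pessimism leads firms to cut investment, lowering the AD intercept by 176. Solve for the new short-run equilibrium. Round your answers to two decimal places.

p = 85.83, y = 187.33

This is a negative demand shock: AD shifts left.
New AD: y = 874 − 8p.
Set AD = SRAS: 874 − 8p = 10p − 671, so 1545 = 18p and p = 85.83.
Substituting into AD, y = 187.33.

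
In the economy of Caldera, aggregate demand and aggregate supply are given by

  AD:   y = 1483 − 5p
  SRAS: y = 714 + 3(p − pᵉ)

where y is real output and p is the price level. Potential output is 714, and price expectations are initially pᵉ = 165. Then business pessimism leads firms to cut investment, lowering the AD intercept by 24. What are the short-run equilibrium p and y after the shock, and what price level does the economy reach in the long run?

AD shifts left: new AD is y = 1459 − 5p. With pᵉ = 165, SRAS is y = 219 + 3p.
Short run: 1459 − 5p = 219 + 3p gives 1240 = 8p, so p = 155 and y = 1459 − 5·155 = 684.
y = 684 is below potential 714; expectations adjust and SRAS shifts right until y = 714.
Long run: on the new AD curve, 714 = 1459 − 5p gives p = 149.

Short run: p = 155, y = 684. Long run: p = 149.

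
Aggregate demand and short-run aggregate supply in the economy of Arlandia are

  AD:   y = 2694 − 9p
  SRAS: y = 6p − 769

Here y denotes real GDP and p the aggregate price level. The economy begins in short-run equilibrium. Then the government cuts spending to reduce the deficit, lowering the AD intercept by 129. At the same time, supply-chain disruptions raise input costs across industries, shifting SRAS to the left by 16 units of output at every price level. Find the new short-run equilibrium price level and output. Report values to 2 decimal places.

p = 223.33, y = 555.00

After both shocks: AD is y = 2565 − 9p and SRAS is y = 6p − 785.
Setting them equal: 3350 = 15p, so p = 223.33.
Substituting into AD, y = 555.00.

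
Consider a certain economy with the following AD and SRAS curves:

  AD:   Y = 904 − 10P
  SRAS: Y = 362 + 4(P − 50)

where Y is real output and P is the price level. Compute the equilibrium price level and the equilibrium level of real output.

P = 53, Y = 374

Write SRAS as Y = 362 + 4P − 200 = 162 + 4P.
Set AD = SRAS: 904 − 10P = 162 + 4P, so 742 = 14P and P = 53.
Then Y = 904 − 10·53 = 374.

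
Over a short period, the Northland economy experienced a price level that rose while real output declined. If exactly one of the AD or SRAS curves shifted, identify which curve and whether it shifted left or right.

P rose and Y fell. An AD shift moves P and Y in the same direction; an SRAS shift moves them in opposite directions.
Here P and Y moved in opposite directions, so the SRAS curve shifted.
Since Y fell, SRAS shifted left.

SRAS shifted left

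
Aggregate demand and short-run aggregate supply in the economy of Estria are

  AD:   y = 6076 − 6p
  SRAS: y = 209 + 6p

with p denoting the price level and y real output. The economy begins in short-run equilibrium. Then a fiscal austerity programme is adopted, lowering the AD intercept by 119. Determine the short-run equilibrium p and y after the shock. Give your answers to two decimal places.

This is a negative demand shock: AD shifts left.
New AD: y = 5957 − 6p.
Set AD = SRAS: 5957 − 6p = 209 + 6p, so 5748 = 12p and p = 479.00.
Substituting into AD, y = 3083.00.

p = 479.00, y = 3083.00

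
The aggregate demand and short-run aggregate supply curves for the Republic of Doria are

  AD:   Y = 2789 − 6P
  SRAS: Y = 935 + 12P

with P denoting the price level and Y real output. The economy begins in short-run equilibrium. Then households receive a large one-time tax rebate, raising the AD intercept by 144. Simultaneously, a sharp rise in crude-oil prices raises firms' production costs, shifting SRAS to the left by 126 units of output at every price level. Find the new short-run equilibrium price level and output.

P = 118, Y = 2225

After both shocks: AD is Y = 2933 − 6P and SRAS is Y = 809 + 12P.
Setting them equal: 2124 = 18P, so P = 118.
Y = 2933 − 6·118 = 2225.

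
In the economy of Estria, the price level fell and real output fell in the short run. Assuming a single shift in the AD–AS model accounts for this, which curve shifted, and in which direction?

P fell and Y fell. An AD shift moves P and Y in the same direction; an SRAS shift moves them in opposite directions.
Here P and Y moved in the same direction, so the AD curve shifted.
Since Y fell, AD shifted left.

AD shifted left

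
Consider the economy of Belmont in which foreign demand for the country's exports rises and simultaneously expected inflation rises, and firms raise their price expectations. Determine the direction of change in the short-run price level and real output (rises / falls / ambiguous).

Price level: rises; output: ambiguous

The first event is a positive demand shock: AD shifts right, which by itself pushes P up and Y up.
The second is an adverse supply shock: SRAS shifts left, which by itself pushes P up and Y down.
Both shocks push P up, so P rises. The two shocks push Y in opposite directions, so the effect on Y is ambiguous.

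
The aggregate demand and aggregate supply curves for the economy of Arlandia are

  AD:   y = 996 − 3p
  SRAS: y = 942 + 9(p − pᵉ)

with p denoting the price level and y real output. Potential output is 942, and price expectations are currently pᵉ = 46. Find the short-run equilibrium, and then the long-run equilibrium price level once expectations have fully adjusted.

Short run: p = 39, y = 879. Long run: p = 18.

Short run: with pᵉ = 46, SRAS is y = 528 + 9p. Setting AD = SRAS gives 468 = 12p, so p = 39 and y = 996 − 3·39 = 879.
Output 879 is below potential 942, so over time expected prices fall and SRAS shifts right until y returns to 942.
Long run: y = 942 on the AD curve gives 942 = 996 − 3p, so p = 18.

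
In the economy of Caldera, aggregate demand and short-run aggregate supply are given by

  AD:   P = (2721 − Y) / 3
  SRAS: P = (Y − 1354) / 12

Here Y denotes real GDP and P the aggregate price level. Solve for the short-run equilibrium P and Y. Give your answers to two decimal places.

Rearrange AD to Y = 2721 − 3P.
Rearrange SRAS to Y = 1354 + 12P.
Set AD = SRAS: 2721 − 3P = 1354 + 12P, so 1367 = 15P and P = 91.13.
Substituting into AD, Y = 2721 − 3P = 2447.60.

P = 91.13, Y = 2447.60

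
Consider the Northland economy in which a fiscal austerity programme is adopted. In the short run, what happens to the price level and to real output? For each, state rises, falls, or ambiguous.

Price level: falls; output: falls

This is a negative demand shock: AD shifts left.
Moving along the upward-sloping SRAS curve, P falls and Y falls.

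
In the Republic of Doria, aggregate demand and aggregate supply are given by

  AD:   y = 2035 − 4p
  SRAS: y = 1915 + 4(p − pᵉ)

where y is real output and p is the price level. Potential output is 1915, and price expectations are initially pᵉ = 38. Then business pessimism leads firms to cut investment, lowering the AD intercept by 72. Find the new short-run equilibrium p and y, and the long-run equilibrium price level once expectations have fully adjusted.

AD shifts left: new AD is y = 1963 − 4p. With pᵉ = 38, SRAS is y = 1763 + 4p.
Short run: 1963 − 4p = 1763 + 4p gives 200 = 8p, so p = 25 and y = 1963 − 4·25 = 1863.
y = 1863 is below potential 1915; expectations adjust and SRAS shifts right until y = 1915.
Long run: on the new AD curve, 1915 = 1963 − 4p gives p = 12.

Short run: p = 25, y = 1863. Long run: p = 12.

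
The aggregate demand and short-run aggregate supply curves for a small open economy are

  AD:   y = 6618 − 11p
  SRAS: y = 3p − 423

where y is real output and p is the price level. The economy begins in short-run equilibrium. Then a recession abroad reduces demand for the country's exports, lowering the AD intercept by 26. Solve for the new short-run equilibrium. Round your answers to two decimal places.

p = 501.07, y = 1080.21

This is a negative demand shock: AD shifts left.
New AD: y = 6592 − 11p.
Set AD = SRAS: 6592 − 11p = 3p − 423, so 7015 = 14p and p = 501.07.
Substituting into AD, y = 1080.21.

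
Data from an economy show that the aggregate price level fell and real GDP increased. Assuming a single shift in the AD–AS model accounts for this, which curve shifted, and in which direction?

SRAS shifted right

P fell and Y rose. An AD shift moves P and Y in the same direction; an SRAS shift moves them in opposite directions.
Here P and Y moved in opposite directions, so the SRAS curve shifted.
Since Y rose, SRAS shifted right.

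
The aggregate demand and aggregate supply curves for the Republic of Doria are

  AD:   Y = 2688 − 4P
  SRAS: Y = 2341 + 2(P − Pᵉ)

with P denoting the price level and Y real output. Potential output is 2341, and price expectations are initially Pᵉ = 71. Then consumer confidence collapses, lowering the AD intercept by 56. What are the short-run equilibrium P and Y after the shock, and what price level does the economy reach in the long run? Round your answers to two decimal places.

Short run: P = 72.17, Y = 2343.33. Long run: P = 72.75.

AD shifts left: new AD is Y = 2632 − 4P. With Pᵉ = 71, SRAS is Y = 2199 + 2P.
Short run: 2632 − 4P = 2199 + 2P gives 433 = 6P, so P = 72.17 and Y = 2632 − 4P = 2343.33.
Y = 2343.33 is above potential 2341; expectations adjust and SRAS shifts left until Y = 2341.
Long run: on the new AD curve, 2341 = 2632 − 4P gives P = 72.75.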